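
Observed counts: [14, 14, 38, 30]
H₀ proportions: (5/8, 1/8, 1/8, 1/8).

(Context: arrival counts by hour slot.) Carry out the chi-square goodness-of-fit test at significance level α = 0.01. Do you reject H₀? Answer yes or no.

n = 96; E_i = n·p_i = [60.00, 12.00, 12.00, 12.00]
χ² = (14−60.00)²/60.00 + (14−12.00)²/12.00 + (38−12.00)²/12.00 + (30−12.00)²/12.00 = 118.9333
df = 3
p-value (upper-tail) = 0.00000
At α=0.01: p < α → reject H₀

reject H₀: yes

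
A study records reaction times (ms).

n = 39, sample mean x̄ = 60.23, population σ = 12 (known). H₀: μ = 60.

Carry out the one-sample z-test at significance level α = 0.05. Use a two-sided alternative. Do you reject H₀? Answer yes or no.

SE = σ/√n = 12/√39 = 1.9215
z = (x̄−μ₀)/SE = (60.23−60)/1.9215 = 0.1197
p-value (two-sided) = 0.90472
At α=0.05: p ≥ α → fail to reject H₀

reject H₀: no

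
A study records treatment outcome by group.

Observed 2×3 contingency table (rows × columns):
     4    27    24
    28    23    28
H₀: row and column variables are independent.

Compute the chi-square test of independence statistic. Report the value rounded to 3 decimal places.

Row totals [55, 79], col totals [32, 50, 52], n=134
χ² = (4−13.13)²/13.13 + (27−20.52)²/20.52 + (24−21.34)²/21.34 + (28−18.87)²/18.87 + (23−29.48)²/29.48 + (28−30.66)²/30.66 = 14.8041
df = 2

test statistic = 14.804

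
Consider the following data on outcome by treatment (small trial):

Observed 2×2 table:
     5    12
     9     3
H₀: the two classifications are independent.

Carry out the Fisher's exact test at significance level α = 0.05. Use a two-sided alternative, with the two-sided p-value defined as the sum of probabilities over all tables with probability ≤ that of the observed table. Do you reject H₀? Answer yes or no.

Margins: r₁=17, r₂=12, c₁=14, c₂=15, n=29
p_obs = C(17,5)·C(12,9)/C(29,14); sum pmf over tables with pmf ≤ p_obs
p-value (two-sided) = 0.02533
At α=0.05: p < α → reject H₀

reject H₀: yes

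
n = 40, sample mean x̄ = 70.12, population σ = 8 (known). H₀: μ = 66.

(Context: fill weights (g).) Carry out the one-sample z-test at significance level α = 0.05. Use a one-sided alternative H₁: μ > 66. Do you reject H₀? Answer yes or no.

SE = σ/√n = 8/√40 = 1.2649
z = (x̄−μ₀)/SE = (70.12−66)/1.2649 = 3.2571
p-value (one-sided, H₁ greater) = 0.00056
At α=0.05: p < α → reject H₀

reject H₀: yes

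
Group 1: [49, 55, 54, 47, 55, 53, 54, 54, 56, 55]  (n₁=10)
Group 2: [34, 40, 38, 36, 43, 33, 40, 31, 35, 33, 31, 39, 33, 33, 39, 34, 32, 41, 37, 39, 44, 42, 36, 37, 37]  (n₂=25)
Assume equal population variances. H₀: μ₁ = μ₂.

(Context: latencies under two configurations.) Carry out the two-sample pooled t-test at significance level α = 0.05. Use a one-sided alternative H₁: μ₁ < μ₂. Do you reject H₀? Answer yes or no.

x̄₁=53.200, s₁=2.898, n₁=10
x̄₂=36.680, s₂=3.761, n₂=25
s_p² = [9·2.898² + 24·3.761²]/33 = 12.5770
SE = √(s_p²·(1/10+1/25)) = 1.3269
t = (53.200−36.680)/1.3269 = 12.4497
df = 33
p-value (one-sided, H₁ less) = 1.00000
At α=0.05: p ≥ α → fail to reject H₀

reject H₀: no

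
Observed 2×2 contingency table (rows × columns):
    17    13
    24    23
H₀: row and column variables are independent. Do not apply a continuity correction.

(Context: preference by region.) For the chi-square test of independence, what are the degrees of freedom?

degrees of freedom = 1

df = (r−1)(c−1) = (2−1)·(2−1) = 1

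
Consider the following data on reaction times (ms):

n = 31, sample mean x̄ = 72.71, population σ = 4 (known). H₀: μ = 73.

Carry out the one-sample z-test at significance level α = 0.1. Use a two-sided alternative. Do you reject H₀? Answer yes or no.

SE = σ/√n = 4/√31 = 0.7184
z = (x̄−μ₀)/SE = (72.71−73)/0.7184 = -0.4037
p-value (two-sided) = 0.68646
At α=0.1: p ≥ α → fail to reject H₀

reject H₀: no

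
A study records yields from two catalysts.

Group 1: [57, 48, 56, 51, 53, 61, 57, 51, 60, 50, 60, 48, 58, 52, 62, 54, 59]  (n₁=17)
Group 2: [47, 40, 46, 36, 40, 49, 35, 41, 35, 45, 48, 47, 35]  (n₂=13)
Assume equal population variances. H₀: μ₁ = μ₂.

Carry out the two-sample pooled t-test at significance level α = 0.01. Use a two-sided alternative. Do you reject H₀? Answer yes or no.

x̄₁=55.118, s₁=4.595, n₁=17
x̄₂=41.846, s₂=5.414, n₂=13
s_p² = [16·4.595² + 12·5.414²]/28 = 24.6235
SE = √(s_p²·(1/17+1/13)) = 1.8283
t = (55.118−41.846)/1.8283 = 7.2591
df = 28
p-value (two-sided) = 0.00000
At α=0.01: p < α → reject H₀

reject H₀: yes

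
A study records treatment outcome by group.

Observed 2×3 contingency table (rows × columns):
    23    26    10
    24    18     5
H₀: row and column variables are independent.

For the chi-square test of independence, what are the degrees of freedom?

degrees of freedom = 2

df = (r−1)(c−1) = (2−1)·(3−1) = 2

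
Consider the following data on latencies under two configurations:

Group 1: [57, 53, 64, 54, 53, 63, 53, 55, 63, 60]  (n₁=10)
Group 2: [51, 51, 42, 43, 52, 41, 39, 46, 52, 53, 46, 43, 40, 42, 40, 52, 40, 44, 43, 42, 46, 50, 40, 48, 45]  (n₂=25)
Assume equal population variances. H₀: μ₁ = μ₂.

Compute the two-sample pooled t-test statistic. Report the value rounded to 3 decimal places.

test statistic = 7.119

x̄₁=57.500, s₁=4.577, n₁=10
x̄₂=45.240, s₂=4.612, n₂=25
s_p² = [9·4.577² + 24·4.612²]/33 = 21.1836
SE = √(s_p²·(1/10+1/25)) = 1.7221
t = (57.500−45.240)/1.7221 = 7.1191
df = 33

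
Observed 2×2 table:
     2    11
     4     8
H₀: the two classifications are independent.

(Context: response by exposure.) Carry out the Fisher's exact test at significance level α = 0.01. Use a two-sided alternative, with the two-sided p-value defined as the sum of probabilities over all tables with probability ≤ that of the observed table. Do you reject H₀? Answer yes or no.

reject H₀: no

Margins: r₁=13, r₂=12, c₁=6, c₂=19, n=25
p_obs = C(13,2)·C(12,4)/C(25,6); sum pmf over tables with pmf ≤ p_obs
p-value (two-sided) = 0.37826
At α=0.01: p ≥ α → fail to reject H₀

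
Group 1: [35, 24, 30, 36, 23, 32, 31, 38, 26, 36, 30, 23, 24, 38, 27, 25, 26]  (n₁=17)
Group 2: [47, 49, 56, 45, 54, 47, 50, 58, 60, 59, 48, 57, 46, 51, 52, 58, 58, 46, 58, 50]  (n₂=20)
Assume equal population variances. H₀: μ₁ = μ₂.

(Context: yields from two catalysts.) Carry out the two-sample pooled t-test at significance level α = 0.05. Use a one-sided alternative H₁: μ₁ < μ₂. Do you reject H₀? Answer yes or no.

reject H₀: yes

x̄₁=29.647, s₁=5.384, n₁=17
x̄₂=52.450, s₂=5.145, n₂=20
s_p² = [16·5.384² + 19·5.145²]/35 = 27.6238
SE = √(s_p²·(1/17+1/20)) = 1.7338
t = (29.647−52.450)/1.7338 = -13.1519
df = 35
p-value (one-sided, H₁ less) = 0.00000
At α=0.05: p < α → reject H₀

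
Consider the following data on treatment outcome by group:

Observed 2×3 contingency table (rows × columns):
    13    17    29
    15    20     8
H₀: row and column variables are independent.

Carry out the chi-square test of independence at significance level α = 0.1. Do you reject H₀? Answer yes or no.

Row totals [59, 43], col totals [28, 37, 37], n=102
χ² = (13−16.20)²/16.20 + (17−21.40)²/21.40 + (29−21.40)²/21.40 + (15−11.80)²/11.80 + (20−15.60)²/15.60 + (8−15.60)²/15.60 = 10.0423
df = 2
p-value (upper-tail) = 0.00660
At α=0.1: p < α → reject H₀

reject H₀: yes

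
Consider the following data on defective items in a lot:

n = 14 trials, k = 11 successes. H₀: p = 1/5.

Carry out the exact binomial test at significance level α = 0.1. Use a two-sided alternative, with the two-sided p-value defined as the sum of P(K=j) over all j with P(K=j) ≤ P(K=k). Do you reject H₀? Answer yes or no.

Exact binomial: n=14, k=11, p₀=1/5=0.2000
P(X=j) = C(n,j)·p₀^j·(1−p₀)^(n−j); p = Σ P(X=j) over j with P(X=j) ≤ P(X=11)
p-value (two-sided) = 0.00000
At α=0.1: p < α → reject H₀

reject H₀: yes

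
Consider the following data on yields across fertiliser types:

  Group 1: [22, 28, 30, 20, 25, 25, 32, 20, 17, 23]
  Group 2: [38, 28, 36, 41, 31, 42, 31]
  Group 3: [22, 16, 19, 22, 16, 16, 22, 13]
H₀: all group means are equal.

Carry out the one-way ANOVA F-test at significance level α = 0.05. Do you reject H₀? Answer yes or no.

Group means [24.20, 35.29, 18.25], grand mean 25.400
SSB = Σnᵢ(x̄ᵢ−x̄)² = 1107.471; SSW = ΣΣ(x−x̄ᵢ)² = 464.529
MSB = 1107.471/2 = 553.7357; MSW = 464.529/22 = 21.1149
F = MSB/MSW = 26.2248
df = (2, 22)
p-value (upper-tail) = 0.00000
At α=0.05: p < α → reject H₀

reject H₀: yes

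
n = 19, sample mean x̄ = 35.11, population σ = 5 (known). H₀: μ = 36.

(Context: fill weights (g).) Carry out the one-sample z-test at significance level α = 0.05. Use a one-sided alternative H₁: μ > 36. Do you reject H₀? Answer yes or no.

reject H₀: no

SE = σ/√n = 5/√19 = 1.1471
z = (x̄−μ₀)/SE = (35.11−36)/1.1471 = -0.7759
p-value (one-sided, H₁ greater) = 0.78109
At α=0.05: p ≥ α → fail to reject H₀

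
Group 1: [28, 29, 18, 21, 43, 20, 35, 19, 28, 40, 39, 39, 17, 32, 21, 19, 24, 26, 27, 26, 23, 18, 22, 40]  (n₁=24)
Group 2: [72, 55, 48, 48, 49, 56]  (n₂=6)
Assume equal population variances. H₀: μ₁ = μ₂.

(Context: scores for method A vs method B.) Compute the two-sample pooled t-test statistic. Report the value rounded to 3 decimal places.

x̄₁=27.250, s₁=8.179, n₁=24
x̄₂=54.667, s₂=9.201, n₂=6
s_p² = [23·8.179² + 5·9.201²]/28 = 70.0655
SE = √(s_p²·(1/24+1/6)) = 3.8206
t = (27.250−54.667)/3.8206 = -7.1760
df = 28

test statistic = -7.176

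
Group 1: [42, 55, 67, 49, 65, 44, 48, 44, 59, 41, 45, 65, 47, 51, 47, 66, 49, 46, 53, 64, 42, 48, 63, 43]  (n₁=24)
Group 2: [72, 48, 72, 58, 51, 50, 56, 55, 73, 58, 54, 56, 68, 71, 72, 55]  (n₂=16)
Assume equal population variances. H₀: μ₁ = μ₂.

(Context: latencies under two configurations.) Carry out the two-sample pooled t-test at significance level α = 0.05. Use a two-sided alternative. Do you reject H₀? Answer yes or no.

reject H₀: yes

x̄₁=51.792, s₁=8.841, n₁=24
x̄₂=60.562, s₂=9.063, n₂=16
s_p² = [23·8.841² + 15·9.063²]/38 = 79.7341
SE = √(s_p²·(1/24+1/16)) = 2.8819
t = (51.792−60.562)/2.8819 = -3.0434
df = 38
p-value (two-sided) = 0.00423
At α=0.05: p < α → reject H₀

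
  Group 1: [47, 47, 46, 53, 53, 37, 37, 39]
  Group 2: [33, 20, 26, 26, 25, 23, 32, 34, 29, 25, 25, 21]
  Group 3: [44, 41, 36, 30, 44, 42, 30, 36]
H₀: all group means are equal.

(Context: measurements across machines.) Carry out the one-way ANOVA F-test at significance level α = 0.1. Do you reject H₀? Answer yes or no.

Group means [44.88, 26.58, 37.88], grand mean 35.036
SSB = Σnᵢ(x̄ᵢ−x̄)² = 1696.298; SSW = ΣΣ(x−x̄ᵢ)² = 760.667
MSB = 1696.298/2 = 848.1488; MSW = 760.667/25 = 30.4267
F = MSB/MSW = 27.8752
df = (2, 25)
p-value (upper-tail) = 0.00000
At α=0.1: p < α → reject H₀

reject H₀: yes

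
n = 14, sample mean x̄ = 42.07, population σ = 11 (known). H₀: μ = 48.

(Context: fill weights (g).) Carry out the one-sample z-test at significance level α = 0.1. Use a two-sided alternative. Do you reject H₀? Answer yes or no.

SE = σ/√n = 11/√14 = 2.9399
z = (x̄−μ₀)/SE = (42.07−48)/2.9399 = -2.0171
p-value (two-sided) = 0.04369
At α=0.1: p < α → reject H₀

reject H₀: yes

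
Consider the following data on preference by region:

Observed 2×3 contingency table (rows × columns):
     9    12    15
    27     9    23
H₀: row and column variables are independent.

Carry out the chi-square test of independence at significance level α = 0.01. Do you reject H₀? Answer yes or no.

reject H₀: no

Row totals [36, 59], col totals [36, 21, 38], n=95
χ² = (9−13.64)²/13.64 + (12−7.96)²/7.96 + (15−14.40)²/14.40 + (27−22.36)²/22.36 + (9−13.04)²/13.04 + (23−23.60)²/23.60 = 5.8896
df = 2
p-value (upper-tail) = 0.05261
At α=0.01: p ≥ α → fail to reject H₀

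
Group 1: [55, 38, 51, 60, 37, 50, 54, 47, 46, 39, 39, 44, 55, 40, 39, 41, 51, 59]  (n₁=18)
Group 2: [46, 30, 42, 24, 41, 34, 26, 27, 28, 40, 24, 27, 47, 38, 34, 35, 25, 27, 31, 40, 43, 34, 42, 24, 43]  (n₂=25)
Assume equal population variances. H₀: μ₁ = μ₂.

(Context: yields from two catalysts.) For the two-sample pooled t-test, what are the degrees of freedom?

degrees of freedom = 41

df = n₁ + n₂ − 2 = 18 + 25 − 2 = 41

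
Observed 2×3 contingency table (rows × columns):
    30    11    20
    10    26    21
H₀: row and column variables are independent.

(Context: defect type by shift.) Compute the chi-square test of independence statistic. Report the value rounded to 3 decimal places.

test statistic = 15.988

Row totals [61, 57], col totals [40, 37, 41], n=118
χ² = (30−20.68)²/20.68 + (11−19.13)²/19.13 + (20−21.19)²/21.19 + (10−19.32)²/19.32 + (26−17.87)²/17.87 + (21−19.81)²/19.81 = 15.9883
df = 2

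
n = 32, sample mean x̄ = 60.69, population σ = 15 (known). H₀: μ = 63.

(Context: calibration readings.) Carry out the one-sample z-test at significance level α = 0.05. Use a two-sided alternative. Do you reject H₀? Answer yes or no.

SE = σ/√n = 15/√32 = 2.6517
z = (x̄−μ₀)/SE = (60.69−63)/2.6517 = -0.8712
p-value (two-sided) = 0.38367
At α=0.05: p ≥ α → fail to reject H₀

reject H₀: no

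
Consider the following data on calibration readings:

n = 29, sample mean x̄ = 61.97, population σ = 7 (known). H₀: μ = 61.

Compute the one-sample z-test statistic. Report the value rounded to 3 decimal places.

test statistic = 0.746

SE = σ/√n = 7/√29 = 1.2999
z = (x̄−μ₀)/SE = (61.97−61)/1.2999 = 0.7462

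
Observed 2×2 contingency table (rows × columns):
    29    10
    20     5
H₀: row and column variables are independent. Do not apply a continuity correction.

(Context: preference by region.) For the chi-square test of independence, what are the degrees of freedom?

degrees of freedom = 1

df = (r−1)(c−1) = (2−1)·(2−1) = 1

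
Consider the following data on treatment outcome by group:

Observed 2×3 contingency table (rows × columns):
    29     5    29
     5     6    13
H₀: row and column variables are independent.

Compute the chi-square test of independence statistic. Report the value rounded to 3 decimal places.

Row totals [63, 24], col totals [34, 11, 42], n=87
χ² = (29−24.62)²/24.62 + (5−7.97)²/7.97 + (29−30.41)²/30.41 + (5−9.38)²/9.38 + (6−3.03)²/3.03 + (13−11.59)²/11.59 = 7.0641
df = 2

test statistic = 7.064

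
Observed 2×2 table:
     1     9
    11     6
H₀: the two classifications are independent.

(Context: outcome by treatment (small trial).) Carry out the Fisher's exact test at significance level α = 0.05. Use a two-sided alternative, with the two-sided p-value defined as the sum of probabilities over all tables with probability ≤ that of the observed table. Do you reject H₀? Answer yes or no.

reject H₀: yes

Margins: r₁=10, r₂=17, c₁=12, c₂=15, n=27
p_obs = C(10,1)·C(17,11)/C(27,12); sum pmf over tables with pmf ≤ p_obs
p-value (two-sided) = 0.01404
At α=0.05: p < α → reject H₀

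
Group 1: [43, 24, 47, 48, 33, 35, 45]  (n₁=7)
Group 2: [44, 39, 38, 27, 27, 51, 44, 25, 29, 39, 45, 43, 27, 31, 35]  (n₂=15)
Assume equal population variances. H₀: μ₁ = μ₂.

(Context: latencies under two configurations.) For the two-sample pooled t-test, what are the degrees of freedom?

df = n₁ + n₂ − 2 = 7 + 15 − 2 = 20

degrees of freedom = 20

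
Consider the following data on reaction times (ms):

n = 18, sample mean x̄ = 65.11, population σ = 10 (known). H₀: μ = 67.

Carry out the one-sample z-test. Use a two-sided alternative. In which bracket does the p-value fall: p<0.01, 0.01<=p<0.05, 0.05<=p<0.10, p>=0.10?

p-value bracket: p>=0.10

SE = σ/√n = 10/√18 = 2.3570
z = (x̄−μ₀)/SE = (65.11−67)/2.3570 = -0.8019
p-value (two-sided) = 0.42263
→ bracket: p>=0.10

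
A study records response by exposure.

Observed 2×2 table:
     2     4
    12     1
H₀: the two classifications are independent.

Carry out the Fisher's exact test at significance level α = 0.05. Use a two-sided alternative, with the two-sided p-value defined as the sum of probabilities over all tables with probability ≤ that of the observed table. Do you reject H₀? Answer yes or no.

reject H₀: yes

Margins: r₁=6, r₂=13, c₁=14, c₂=5, n=19
p_obs = C(6,2)·C(13,12)/C(19,14); sum pmf over tables with pmf ≤ p_obs
p-value (two-sided) = 0.01729
At α=0.05: p < α → reject H₀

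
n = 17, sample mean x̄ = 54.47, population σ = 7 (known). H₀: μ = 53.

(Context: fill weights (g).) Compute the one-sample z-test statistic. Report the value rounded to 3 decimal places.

test statistic = 0.866

SE = σ/√n = 7/√17 = 1.6977
z = (x̄−μ₀)/SE = (54.47−53)/1.6977 = 0.8659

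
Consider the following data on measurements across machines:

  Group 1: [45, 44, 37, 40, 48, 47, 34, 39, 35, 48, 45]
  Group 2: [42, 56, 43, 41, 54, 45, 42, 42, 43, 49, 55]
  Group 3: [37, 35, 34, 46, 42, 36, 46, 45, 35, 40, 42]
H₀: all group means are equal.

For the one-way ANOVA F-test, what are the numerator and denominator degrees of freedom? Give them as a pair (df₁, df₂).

degrees of freedom = [2, 30]

k = 3 groups, N = 33 total
df = (k−1, N−k) = (3−1, 33−3) = (2, 30)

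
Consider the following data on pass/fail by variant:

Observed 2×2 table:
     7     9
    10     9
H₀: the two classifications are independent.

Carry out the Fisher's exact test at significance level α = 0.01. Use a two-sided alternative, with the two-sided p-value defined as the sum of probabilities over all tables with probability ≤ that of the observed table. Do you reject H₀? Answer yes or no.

reject H₀: no

Margins: r₁=16, r₂=19, c₁=17, c₂=18, n=35
p_obs = C(16,7)·C(19,10)/C(35,17); sum pmf over tables with pmf ≤ p_obs
p-value (two-sided) = 0.73799
At α=0.01: p ≥ α → fail to reject H₀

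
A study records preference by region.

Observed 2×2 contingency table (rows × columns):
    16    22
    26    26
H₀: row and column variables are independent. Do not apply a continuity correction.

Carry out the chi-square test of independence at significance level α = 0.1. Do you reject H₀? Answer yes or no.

Row totals [38, 52], col totals [42, 48], n=90
χ² = (16−17.73)²/17.73 + (22−20.27)²/20.27 + (26−24.27)²/24.27 + (26−27.73)²/27.73 = 0.5498
df = 1
p-value (upper-tail) = 0.45839
At α=0.1: p ≥ α → fail to reject H₀

reject H₀: no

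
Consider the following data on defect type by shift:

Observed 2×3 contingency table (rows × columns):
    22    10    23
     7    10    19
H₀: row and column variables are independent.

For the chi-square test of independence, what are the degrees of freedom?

degrees of freedom = 2

df = (r−1)(c−1) = (2−1)·(3−1) = 2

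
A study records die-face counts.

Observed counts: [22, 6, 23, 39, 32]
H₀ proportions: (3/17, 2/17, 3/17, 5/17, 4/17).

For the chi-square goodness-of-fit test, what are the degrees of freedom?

degrees of freedom = 4

df = k − 1 = 5 − 1 = 4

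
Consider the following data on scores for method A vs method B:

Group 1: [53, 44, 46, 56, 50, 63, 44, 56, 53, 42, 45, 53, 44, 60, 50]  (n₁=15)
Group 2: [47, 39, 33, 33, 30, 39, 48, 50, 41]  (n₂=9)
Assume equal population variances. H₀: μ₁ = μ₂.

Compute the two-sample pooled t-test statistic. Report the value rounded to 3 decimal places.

test statistic = 3.748

x̄₁=50.600, s₁=6.412, n₁=15
x̄₂=40.000, s₂=7.194, n₂=9
s_p² = [14·6.412² + 8·7.194²]/22 = 44.9818
SE = √(s_p²·(1/15+1/9)) = 2.8279
t = (50.600−40.000)/2.8279 = 3.7484
df = 22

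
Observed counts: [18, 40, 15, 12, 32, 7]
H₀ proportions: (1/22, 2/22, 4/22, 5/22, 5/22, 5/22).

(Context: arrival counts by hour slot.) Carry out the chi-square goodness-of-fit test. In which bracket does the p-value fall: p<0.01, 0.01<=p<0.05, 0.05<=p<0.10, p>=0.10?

n = 124; E_i = n·p_i = [5.64, 11.27, 22.55, 28.18, 28.18, 28.18]
χ² = (18−5.64)²/5.64 + (40−11.27)²/11.27 + (15−22.55)²/22.55 + (12−28.18)²/28.18 + (32−28.18)²/28.18 + (7−28.18)²/28.18 = 128.5831
df = 5
p-value (upper-tail) = 0.00000
→ bracket: p<0.01

p-value bracket: p<0.01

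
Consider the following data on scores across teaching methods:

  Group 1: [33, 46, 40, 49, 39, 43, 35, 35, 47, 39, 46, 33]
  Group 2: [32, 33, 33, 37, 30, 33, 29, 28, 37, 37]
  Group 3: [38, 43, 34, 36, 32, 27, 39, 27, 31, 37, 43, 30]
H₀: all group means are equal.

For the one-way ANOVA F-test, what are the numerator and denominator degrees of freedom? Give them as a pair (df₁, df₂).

k = 3 groups, N = 34 total
df = (k−1, N−k) = (3−1, 34−3) = (2, 31)

degrees of freedom = [2, 31]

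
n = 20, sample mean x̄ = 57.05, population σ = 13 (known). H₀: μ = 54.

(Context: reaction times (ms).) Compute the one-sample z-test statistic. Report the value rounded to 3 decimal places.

SE = σ/√n = 13/√20 = 2.9069
z = (x̄−μ₀)/SE = (57.05−54)/2.9069 = 1.0492

test statistic = 1.049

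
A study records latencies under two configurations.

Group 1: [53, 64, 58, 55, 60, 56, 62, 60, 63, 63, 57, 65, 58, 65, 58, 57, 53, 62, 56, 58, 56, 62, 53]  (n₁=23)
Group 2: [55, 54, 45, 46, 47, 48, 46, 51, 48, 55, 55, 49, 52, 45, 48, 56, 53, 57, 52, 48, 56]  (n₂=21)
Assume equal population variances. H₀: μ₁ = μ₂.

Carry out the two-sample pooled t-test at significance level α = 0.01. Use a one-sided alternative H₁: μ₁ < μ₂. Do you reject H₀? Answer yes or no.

reject H₀: no

x̄₁=58.870, s₁=3.817, n₁=23
x̄₂=50.762, s₂=4.036, n₂=21
s_p² = [22·3.817² + 20·4.036²]/42 = 15.3909
SE = √(s_p²·(1/23+1/21)) = 1.1841
t = (58.870−50.762)/1.1841 = 6.8472
df = 42
p-value (one-sided, H₁ less) = 1.00000
At α=0.01: p ≥ α → fail to reject H₀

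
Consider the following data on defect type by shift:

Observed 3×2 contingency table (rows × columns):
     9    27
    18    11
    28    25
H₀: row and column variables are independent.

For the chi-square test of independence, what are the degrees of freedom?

degrees of freedom = 2

df = (r−1)(c−1) = (3−1)·(2−1) = 2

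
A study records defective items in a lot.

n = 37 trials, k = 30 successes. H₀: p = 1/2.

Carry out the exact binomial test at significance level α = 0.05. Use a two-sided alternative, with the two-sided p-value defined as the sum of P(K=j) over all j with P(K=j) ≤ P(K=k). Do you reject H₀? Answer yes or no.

Exact binomial: n=37, k=30, p₀=1/2=0.5000
P(X=j) = C(n,j)·p₀^j·(1−p₀)^(n−j); p = Σ P(X=j) over j with P(X=j) ≤ P(X=30)
p-value (two-sided) = 0.00019
At α=0.05: p < α → reject H₀

reject H₀: yes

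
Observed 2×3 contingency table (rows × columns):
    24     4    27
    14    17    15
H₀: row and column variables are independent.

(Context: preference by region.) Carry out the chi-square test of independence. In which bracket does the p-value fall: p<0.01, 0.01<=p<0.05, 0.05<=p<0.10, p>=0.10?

p-value bracket: p<0.01

Row totals [55, 46], col totals [38, 21, 42], n=101
χ² = (24−20.69)²/20.69 + (4−11.44)²/11.44 + (27−22.87)²/22.87 + (14−17.31)²/17.31 + (17−9.56)²/9.56 + (15−19.13)²/19.13 = 13.4123
df = 2
p-value (upper-tail) = 0.00122
→ bracket: p<0.01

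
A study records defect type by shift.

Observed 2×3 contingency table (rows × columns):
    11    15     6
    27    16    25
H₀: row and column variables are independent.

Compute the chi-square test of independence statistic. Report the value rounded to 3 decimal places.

test statistic = 6.266

Row totals [32, 68], col totals [38, 31, 31], n=100
χ² = (11−12.16)²/12.16 + (15−9.92)²/9.92 + (6−9.92)²/9.92 + (27−25.84)²/25.84 + (16−21.08)²/21.08 + (25−21.08)²/21.08 = 6.2664
df = 2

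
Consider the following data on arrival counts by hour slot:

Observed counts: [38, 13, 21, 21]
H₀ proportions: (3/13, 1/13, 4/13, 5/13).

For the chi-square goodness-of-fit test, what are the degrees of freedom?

df = k − 1 = 4 − 1 = 3

degrees of freedom = 3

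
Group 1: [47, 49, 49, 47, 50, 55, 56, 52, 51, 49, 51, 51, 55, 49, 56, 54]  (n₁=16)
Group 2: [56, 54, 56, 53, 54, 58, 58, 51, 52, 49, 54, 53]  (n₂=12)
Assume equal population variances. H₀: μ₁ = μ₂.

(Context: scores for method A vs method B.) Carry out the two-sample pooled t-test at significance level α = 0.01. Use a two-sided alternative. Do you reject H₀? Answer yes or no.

reject H₀: no

x̄₁=51.312, s₁=3.049, n₁=16
x̄₂=54.000, s₂=2.697, n₂=12
s_p² = [15·3.049² + 11·2.697²]/26 = 8.4399
SE = √(s_p²·(1/16+1/12)) = 1.1094
t = (51.312−54.000)/1.1094 = -2.4224
df = 26
p-value (two-sided) = 0.02269
At α=0.01: p ≥ α → fail to reject H₀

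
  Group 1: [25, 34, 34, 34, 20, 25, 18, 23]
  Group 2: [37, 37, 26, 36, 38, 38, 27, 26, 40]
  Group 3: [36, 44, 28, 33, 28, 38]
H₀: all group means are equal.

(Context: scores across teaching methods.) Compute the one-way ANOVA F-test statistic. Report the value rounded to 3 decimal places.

test statistic = 3.897

Group means [26.62, 33.89, 34.50], grand mean 31.522
SSB = Σnᵢ(x̄ᵢ−x̄)² = 295.475; SSW = ΣΣ(x−x̄ᵢ)² = 758.264
MSB = 295.475/2 = 147.7376; MSW = 758.264/20 = 37.9132
F = MSB/MSW = 3.8967
df = (2, 20)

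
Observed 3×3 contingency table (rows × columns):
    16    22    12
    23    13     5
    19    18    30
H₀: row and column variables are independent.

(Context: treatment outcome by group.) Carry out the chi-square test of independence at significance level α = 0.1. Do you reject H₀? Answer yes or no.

Row totals [50, 41, 67], col totals [58, 53, 47], n=158
χ² = (16−18.35)²/18.35 + (22−16.77)²/16.77 + (12−14.87)²/14.87 + (23−15.05)²/15.05 + (13−13.75)²/13.75 + (5−12.20)²/12.20 + (19−24.59)²/24.59 + (18−22.47)²/22.47 + (30−19.93)²/19.93 = 18.2238
df = 4
p-value (upper-tail) = 0.00112
At α=0.1: p < α → reject H₀

reject H₀: yes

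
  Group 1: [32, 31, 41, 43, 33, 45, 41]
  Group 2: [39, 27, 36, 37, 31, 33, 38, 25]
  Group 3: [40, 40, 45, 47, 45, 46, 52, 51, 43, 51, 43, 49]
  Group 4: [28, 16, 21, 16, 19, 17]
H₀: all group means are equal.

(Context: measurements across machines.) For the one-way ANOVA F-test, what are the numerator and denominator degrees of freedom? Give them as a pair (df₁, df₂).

degrees of freedom = [3, 29]

k = 4 groups, N = 33 total
df = (k−1, N−k) = (4−1, 33−4) = (3, 29)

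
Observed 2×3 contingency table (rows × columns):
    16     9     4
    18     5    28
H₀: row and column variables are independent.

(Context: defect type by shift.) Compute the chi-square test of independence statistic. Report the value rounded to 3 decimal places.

test statistic = 14.291

Row totals [29, 51], col totals [34, 14, 32], n=80
χ² = (16−12.32)²/12.32 + (9−5.08)²/5.08 + (4−11.60)²/11.60 + (18−21.68)²/21.68 + (5−8.93)²/8.93 + (28−20.40)²/20.40 = 14.2913
df = 2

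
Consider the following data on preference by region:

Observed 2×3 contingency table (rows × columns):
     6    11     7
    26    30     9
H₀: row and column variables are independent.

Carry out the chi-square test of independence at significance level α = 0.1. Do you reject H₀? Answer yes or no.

reject H₀: no

Row totals [24, 65], col totals [32, 41, 16], n=89
χ² = (6−8.63)²/8.63 + (11−11.06)²/11.06 + (7−4.31)²/4.31 + (26−23.37)²/23.37 + (30−29.94)²/29.94 + (9−11.69)²/11.69 = 3.3858
df = 2
p-value (upper-tail) = 0.18399
At α=0.1: p ≥ α → fail to reject H₀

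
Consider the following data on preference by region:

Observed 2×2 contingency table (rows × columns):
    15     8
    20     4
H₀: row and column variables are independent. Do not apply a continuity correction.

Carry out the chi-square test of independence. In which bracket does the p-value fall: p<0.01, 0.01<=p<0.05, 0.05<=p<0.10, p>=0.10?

p-value bracket: p>=0.10

Row totals [23, 24], col totals [35, 12], n=47
χ² = (15−17.13)²/17.13 + (8−5.87)²/5.87 + (20−17.87)²/17.87 + (4−6.13)²/6.13 = 2.0273
df = 1
p-value (upper-tail) = 0.15450
→ bracket: p>=0.10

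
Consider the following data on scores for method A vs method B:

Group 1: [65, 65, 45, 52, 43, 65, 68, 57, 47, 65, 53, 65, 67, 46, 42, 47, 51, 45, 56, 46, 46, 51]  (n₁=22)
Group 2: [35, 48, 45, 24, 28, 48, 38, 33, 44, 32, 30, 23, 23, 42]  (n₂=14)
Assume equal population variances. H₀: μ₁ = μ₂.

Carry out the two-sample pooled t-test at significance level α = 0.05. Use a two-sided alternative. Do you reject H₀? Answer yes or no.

reject H₀: yes

x̄₁=53.955, s₁=9.058, n₁=22
x̄₂=35.214, s₂=9.082, n₂=14
s_p² = [21·9.058² + 13·9.082²]/34 = 82.2150
SE = √(s_p²·(1/22+1/14)) = 3.0999
t = (53.955−35.214)/3.0999 = 6.0454
df = 34
p-value (two-sided) = 0.00000
At α=0.05: p < α → reject H₀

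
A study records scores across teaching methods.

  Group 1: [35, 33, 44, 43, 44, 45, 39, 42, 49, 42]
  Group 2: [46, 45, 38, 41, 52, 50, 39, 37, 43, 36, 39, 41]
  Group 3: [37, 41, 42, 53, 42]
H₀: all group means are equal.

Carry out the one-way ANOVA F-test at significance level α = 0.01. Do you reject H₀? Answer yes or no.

reject H₀: no

Group means [41.60, 42.25, 43.00], grand mean 42.148
SSB = Σnᵢ(x̄ᵢ−x̄)² = 6.757; SSW = ΣΣ(x−x̄ᵢ)² = 632.650
MSB = 6.757/2 = 3.3787; MSW = 632.650/24 = 26.3604
F = MSB/MSW = 0.1282
df = (2, 24)
p-value (upper-tail) = 0.88030
At α=0.01: p ≥ α → fail to reject H₀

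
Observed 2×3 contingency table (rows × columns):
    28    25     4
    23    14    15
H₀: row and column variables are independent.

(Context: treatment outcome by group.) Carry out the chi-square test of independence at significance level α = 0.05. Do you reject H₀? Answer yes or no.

Row totals [57, 52], col totals [51, 39, 19], n=109
χ² = (28−26.67)²/26.67 + (25−20.39)²/20.39 + (4−9.94)²/9.94 + (23−24.33)²/24.33 + (14−18.61)²/18.61 + (15−9.06)²/9.06 = 9.7523
df = 2
p-value (upper-tail) = 0.00763
At α=0.05: p < α → reject H₀

reject H₀: yes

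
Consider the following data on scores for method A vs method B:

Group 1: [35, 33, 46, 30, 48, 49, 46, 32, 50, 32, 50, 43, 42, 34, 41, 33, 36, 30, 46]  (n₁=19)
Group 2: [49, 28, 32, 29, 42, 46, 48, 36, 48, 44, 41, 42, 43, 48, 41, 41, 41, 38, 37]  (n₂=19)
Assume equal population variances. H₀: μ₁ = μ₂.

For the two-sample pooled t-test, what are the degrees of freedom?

degrees of freedom = 36

df = n₁ + n₂ − 2 = 19 + 19 − 2 = 36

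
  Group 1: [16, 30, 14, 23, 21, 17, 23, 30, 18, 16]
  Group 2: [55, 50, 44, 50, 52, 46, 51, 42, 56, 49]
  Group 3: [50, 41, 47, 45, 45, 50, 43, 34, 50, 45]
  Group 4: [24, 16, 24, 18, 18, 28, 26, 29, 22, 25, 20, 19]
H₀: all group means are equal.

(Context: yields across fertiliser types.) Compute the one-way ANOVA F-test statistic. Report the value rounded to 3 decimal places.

Group means [20.80, 49.50, 45.00, 22.42], grand mean 33.857
SSB = Σnᵢ(x̄ᵢ−x̄)² = 6964.126; SSW = ΣΣ(x−x̄ᵢ)² = 891.017
MSB = 6964.126/3 = 2321.3754; MSW = 891.017/38 = 23.4478
F = MSB/MSW = 99.0018
df = (3, 38)

test statistic = 99.002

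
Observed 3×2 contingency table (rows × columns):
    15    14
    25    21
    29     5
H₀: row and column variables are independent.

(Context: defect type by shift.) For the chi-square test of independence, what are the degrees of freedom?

df = (r−1)(c−1) = (3−1)·(2−1) = 2

degrees of freedom = 2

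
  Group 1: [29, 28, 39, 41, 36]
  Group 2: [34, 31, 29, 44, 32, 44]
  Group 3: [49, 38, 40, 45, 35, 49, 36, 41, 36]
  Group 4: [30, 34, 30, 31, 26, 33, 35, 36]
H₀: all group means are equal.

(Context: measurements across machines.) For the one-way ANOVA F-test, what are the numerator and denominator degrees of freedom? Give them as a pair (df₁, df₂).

k = 4 groups, N = 28 total
df = (k−1, N−k) = (4−1, 28−4) = (3, 24)

degrees of freedom = [3, 24]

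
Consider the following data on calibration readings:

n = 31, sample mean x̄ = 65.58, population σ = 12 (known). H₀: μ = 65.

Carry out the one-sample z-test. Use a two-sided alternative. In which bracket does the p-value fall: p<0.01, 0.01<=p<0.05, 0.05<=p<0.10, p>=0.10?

SE = σ/√n = 12/√31 = 2.1553
z = (x̄−μ₀)/SE = (65.58−65)/2.1553 = 0.2691
p-value (two-sided) = 0.78785
→ bracket: p>=0.10

p-value bracket: p>=0.10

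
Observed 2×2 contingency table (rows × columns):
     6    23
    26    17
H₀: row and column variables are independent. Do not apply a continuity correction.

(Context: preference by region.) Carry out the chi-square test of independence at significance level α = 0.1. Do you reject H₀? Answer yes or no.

Row totals [29, 43], col totals [32, 40], n=72
χ² = (6−12.89)²/12.89 + (23−16.11)²/16.11 + (26−19.11)²/19.11 + (17−23.89)²/23.89 = 11.0974
df = 1
p-value (upper-tail) = 0.00086
At α=0.1: p < α → reject H₀

reject H₀: yes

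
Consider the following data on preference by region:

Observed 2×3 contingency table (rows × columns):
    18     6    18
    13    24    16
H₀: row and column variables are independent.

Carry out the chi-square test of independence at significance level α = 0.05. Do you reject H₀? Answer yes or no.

reject H₀: yes

Row totals [42, 53], col totals [31, 30, 34], n=95
χ² = (18−13.71)²/13.71 + (6−13.26)²/13.26 + (18−15.03)²/15.03 + (13−17.29)²/17.29 + (24−16.74)²/16.74 + (16−18.97)²/18.97 = 10.5924
df = 2
p-value (upper-tail) = 0.00501
At α=0.05: p < α → reject H₀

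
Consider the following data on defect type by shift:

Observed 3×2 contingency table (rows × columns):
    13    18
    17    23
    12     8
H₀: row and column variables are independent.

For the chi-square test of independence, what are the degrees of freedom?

degrees of freedom = 2

df = (r−1)(c−1) = (3−1)·(2−1) = 2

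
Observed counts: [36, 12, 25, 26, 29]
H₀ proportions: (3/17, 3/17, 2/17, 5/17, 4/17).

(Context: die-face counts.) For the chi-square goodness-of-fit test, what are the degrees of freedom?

degrees of freedom = 4

df = k − 1 = 5 − 1 = 4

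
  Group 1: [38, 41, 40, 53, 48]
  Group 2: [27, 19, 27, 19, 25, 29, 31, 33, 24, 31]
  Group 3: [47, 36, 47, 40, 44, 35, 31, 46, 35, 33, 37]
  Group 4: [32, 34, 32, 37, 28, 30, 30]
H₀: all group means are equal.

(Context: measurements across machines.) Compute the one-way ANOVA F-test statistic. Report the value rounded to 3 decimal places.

test statistic = 17.363

Group means [44.00, 26.50, 39.18, 31.86], grand mean 34.515
SSB = Σnᵢ(x̄ᵢ−x̄)² = 1381.249; SSW = ΣΣ(x−x̄ᵢ)² = 768.994
MSB = 1381.249/3 = 460.4163; MSW = 768.994/29 = 26.5170
F = MSB/MSW = 17.3631
df = (3, 29)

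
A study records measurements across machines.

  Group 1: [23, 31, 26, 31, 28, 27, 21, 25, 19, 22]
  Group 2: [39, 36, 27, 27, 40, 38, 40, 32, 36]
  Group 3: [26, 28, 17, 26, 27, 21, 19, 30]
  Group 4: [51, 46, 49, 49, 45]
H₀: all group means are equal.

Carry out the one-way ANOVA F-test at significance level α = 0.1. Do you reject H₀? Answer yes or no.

reject H₀: yes

Group means [25.30, 35.00, 24.25, 48.00], grand mean 31.312
SSB = Σnᵢ(x̄ᵢ−x̄)² = 2275.275; SSW = ΣΣ(x−x̄ᵢ)² = 539.600
MSB = 2275.275/3 = 758.4250; MSW = 539.600/28 = 19.2714
F = MSB/MSW = 39.3549
df = (3, 28)
p-value (upper-tail) = 0.00000
At α=0.1: p < α → reject H₀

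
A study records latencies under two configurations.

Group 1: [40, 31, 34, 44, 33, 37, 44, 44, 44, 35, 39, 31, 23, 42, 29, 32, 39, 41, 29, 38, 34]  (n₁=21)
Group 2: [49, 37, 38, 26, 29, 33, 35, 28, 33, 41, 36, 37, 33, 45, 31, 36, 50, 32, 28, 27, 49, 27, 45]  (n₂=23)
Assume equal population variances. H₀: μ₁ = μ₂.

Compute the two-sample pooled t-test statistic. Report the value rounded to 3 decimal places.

x̄₁=36.333, s₁=5.936, n₁=21
x̄₂=35.870, s₂=7.491, n₂=23
s_p² = [20·5.936² + 22·7.491²]/42 = 46.1732
SE = √(s_p²·(1/21+1/23)) = 2.0509
t = (36.333−35.870)/2.0509 = 0.2261
df = 42

test statistic = 0.226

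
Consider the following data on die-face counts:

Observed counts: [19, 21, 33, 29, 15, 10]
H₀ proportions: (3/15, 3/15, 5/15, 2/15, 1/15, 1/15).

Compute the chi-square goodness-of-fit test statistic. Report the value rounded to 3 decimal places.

test statistic = 18.350

n = 127; E_i = n·p_i = [25.40, 25.40, 42.33, 16.93, 8.47, 8.47]
χ² = (19−25.40)²/25.40 + (21−25.40)²/25.40 + (33−42.33)²/42.33 + (29−16.93)²/16.93 + (15−8.47)²/8.47 + (10−8.47)²/8.47 = 18.3504
df = 5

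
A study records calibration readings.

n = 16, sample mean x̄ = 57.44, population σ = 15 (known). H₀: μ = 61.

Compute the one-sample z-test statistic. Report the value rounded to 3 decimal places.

test statistic = -0.949

SE = σ/√n = 15/√16 = 3.7500
z = (x̄−μ₀)/SE = (57.44−61)/3.7500 = -0.9493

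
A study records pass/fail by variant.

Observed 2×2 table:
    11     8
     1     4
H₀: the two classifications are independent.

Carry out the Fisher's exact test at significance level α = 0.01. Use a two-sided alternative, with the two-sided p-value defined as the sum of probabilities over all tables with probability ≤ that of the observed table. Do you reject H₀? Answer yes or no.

Margins: r₁=19, r₂=5, c₁=12, c₂=12, n=24
p_obs = C(19,11)·C(5,1)/C(24,12); sum pmf over tables with pmf ≤ p_obs
p-value (two-sided) = 0.31677
At α=0.01: p ≥ α → fail to reject H₀

reject H₀: no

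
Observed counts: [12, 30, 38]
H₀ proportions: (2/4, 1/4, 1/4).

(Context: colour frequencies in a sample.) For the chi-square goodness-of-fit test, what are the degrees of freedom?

df = k − 1 = 3 − 1 = 2

degrees of freedom = 2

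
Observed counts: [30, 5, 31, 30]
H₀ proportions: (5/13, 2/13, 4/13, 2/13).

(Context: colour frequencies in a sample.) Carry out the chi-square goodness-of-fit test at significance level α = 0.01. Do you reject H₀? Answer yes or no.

n = 96; E_i = n·p_i = [36.92, 14.77, 29.54, 14.77]
χ² = (30−36.92)²/36.92 + (5−14.77)²/14.77 + (31−29.54)²/29.54 + (30−14.77)²/14.77 = 23.5391
df = 3
p-value (upper-tail) = 0.00003
At α=0.01: p < α → reject H₀

reject H₀: yes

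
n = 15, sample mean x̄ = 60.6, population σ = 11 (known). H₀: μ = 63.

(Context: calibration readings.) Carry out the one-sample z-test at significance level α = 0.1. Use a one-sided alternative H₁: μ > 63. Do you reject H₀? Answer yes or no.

SE = σ/√n = 11/√15 = 2.8402
z = (x̄−μ₀)/SE = (60.6−63)/2.8402 = -0.8450
p-value (one-sided, H₁ greater) = 0.80095
At α=0.1: p ≥ α → fail to reject H₀

reject H₀: no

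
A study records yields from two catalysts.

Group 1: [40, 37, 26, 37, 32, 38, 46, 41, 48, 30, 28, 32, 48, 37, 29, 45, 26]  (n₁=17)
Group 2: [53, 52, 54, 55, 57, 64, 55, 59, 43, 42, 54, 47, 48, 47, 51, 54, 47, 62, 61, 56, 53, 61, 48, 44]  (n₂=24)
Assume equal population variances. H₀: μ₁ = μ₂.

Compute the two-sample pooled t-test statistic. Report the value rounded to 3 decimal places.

x̄₁=36.471, s₁=7.476, n₁=17
x̄₂=52.792, s₂=6.136, n₂=24
s_p² = [16·7.476² + 23·6.136²]/39 = 45.1332
SE = √(s_p²·(1/17+1/24)) = 2.1297
t = (36.471−52.792)/2.1297 = -7.6637
df = 39

test statistic = -7.664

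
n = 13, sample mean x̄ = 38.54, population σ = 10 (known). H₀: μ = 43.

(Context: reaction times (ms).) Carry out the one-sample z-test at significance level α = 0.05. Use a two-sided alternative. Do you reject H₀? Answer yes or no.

reject H₀: no

SE = σ/√n = 10/√13 = 2.7735
z = (x̄−μ₀)/SE = (38.54−43)/2.7735 = -1.6081
p-value (two-sided) = 0.10782
At α=0.05: p ≥ α → fail to reject H₀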